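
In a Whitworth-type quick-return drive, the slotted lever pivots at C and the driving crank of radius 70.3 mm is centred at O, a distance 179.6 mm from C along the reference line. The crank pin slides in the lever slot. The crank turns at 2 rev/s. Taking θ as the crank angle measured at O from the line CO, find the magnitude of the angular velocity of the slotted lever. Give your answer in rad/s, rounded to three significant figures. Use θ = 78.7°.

2.21

ω = 12.57 rad/s (from 2 rev/s).
Crank pin A relative to C: A = (d + r cosθ, r sinθ); lever angle φ = atan2(r sinθ, d + r cosθ).
Differentiating tanφ: φ̇ = rω(d cosθ + r)/(d² + r² + 2dr cosθ).
d² + r² + 2dr cosθ = |CA|² = 0.0421462 m²;  d cosθ + r = +0.10549 m.
|ω_lever| = |0.0703·12.57·+0.10549| / 0.0421462 = 2.2112 rad/s.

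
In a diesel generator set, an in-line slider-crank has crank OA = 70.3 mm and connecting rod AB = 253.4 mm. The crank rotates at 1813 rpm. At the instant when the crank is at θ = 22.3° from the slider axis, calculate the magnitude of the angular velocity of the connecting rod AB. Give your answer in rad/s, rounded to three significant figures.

49.0

ω = 189.9 rad/s (converted from 1813 rpm).
The rod makes angle φ with the slider axis where L sinφ = r sinθ; differentiating, L cosφ·φ̇ = r ω cosθ.
L cosφ = √(L² − r² sin²θ) = 0.25199 m.
|ω_rod| = r ω |cosθ| / √(L² − r² sin²θ) = 0.0703·189.9·0.92521/0.25199 = 49.004 rad/s.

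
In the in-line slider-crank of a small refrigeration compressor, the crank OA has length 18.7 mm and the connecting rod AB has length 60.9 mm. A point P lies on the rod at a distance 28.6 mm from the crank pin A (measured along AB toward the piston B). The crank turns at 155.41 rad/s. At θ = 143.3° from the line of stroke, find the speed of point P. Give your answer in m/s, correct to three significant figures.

1.97

ω = 155.4 rad/s.  Crank-pin speed |V_A| = rω = 2.9062 m/s, perpendicular to OA.
Rod angle: sinφ = −(r/L) sinθ ⇒ φ = -10.574°; ω_rod = −rω cosθ/√(L²−r²sin²θ) = +38.922 rad/s.
V_P = V_A + ω_rod × AP, with AP = 0.0286 m along the rod.
Components: V_Px = −rω sinθ − a·ω_rod·sinφ = -1.5325 m/s;  V_Py = rω cosθ + a·ω_rod·cosφ = -1.2358 m/s.
|V_P| = √(V_Px² + V_Py²) = 1.9687 m/s.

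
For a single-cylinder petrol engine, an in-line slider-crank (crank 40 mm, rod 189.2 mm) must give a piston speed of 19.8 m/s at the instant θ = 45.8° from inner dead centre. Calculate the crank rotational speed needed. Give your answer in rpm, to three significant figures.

5740

For an in-line slider-crank, |v_piston| = rω|sinθ|·[1 + r cosθ/√(L² − r² sin²θ)].
With r = 0.04 m, L = 0.1892 m, θ = 45.8°: the bracketed kinematic factor |dx/dθ| = 0.032953 m.
ω = v/|dx/dθ| = 19.8/0.032953 = 600.86 rad/s.
N = 60ω/(2π) = 5737.8 rpm.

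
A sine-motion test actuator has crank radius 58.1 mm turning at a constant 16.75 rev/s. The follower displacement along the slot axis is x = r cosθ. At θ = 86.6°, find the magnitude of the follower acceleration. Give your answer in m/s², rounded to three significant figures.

ω = 105.2 rad/s (from 16.75 rev/s).
x = r cosθ ⇒ ẍ = −rω² cosθ (ω constant).
|a| = rω²|cosθ| = 0.0581·(105.2)²·|cos 86.6°| = 38.165 m/s².

38.2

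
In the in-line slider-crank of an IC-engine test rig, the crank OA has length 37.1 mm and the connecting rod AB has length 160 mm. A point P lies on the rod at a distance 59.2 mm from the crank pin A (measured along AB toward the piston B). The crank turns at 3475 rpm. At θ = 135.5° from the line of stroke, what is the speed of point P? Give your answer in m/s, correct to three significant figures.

ω = 363.9 rad/s.  Crank-pin speed |V_A| = rω = 13.501 m/s, perpendicular to OA.
Rod angle: sinφ = −(r/L) sinθ ⇒ φ = -9.353°; ω_rod = −rω cosθ/√(L²−r²sin²θ) = +60.995 rad/s.
V_P = V_A + ω_rod × AP, with AP = 0.0592 m along the rod.
Components: V_Px = −rω sinθ − a·ω_rod·sinφ = -8.8759 m/s;  V_Py = rω cosθ + a·ω_rod·cosφ = -6.0665 m/s.
|V_P| = √(V_Px² + V_Py²) = 10.751 m/s.

10.8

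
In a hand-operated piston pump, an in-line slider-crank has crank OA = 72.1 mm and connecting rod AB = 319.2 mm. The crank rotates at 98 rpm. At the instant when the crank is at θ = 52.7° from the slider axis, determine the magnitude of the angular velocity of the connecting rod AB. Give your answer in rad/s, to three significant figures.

ω = 10.26 rad/s (converted from 98 rpm).
The rod makes angle φ with the slider axis where L sinφ = r sinθ; differentiating, L cosφ·φ̇ = r ω cosθ.
L cosφ = √(L² − r² sin²θ) = 0.31401 m.
|ω_rod| = r ω |cosθ| / √(L² − r² sin²θ) = 0.0721·10.26·0.60599/0.31401 = 1.428 rad/s.

1.43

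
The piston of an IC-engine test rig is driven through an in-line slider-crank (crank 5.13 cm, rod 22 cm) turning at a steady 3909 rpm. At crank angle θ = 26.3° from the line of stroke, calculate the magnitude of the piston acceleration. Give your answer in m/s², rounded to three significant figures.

ω = 2π·3909/60 = 409.3 rad/s
x(θ) = r cosθ + √(L² − r² sin²θ); with ω constant, a = ω²·d²x/dθ².
d²x/dθ² = −r cosθ − r²(cos2θ)/√u − r⁴ sin²2θ/(4u^{3/2}),  u = L² − r² sin²θ = 0.0478834 m².
Substituting r = 0.0513 m, L = 0.22 m, θ = 26.3°: d²x/dθ² = -0.053399 m.
a = ω²·d²x/dθ² = (409.3)²·(-0.053399) = -8947.9 m/s²;  |a| = 8947.9 m/s².

8950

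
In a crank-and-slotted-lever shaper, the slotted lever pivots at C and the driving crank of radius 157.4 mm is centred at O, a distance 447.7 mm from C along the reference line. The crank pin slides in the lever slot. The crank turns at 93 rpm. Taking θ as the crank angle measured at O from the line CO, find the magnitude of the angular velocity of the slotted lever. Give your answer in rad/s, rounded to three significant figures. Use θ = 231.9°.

1.32

ω = 9.739 rad/s (from 93 rpm).
Crank pin A relative to C: A = (d + r cosθ, r sinθ); lever angle φ = atan2(r sinθ, d + r cosθ).
Differentiating tanφ: φ̇ = rω(d cosθ + r)/(d² + r² + 2dr cosθ).
d² + r² + 2dr cosθ = |CA|² = 0.138248 m²;  d cosθ + r = -0.11885 m.
|ω_lever| = |0.1574·9.739·-0.11885| / 0.138248 = 1.3178 rad/s.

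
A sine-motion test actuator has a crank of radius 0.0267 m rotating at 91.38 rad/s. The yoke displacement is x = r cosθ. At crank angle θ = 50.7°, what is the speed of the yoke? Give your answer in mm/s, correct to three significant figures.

ω = 91.38 rad/s
x = r cosθ ⇒ ẋ = −rω sinθ.
|v| = rω|sinθ| = 0.0267·91.38·|sin 50.7°| = 1.8881 m/s = 1888.1 mm/s.

1890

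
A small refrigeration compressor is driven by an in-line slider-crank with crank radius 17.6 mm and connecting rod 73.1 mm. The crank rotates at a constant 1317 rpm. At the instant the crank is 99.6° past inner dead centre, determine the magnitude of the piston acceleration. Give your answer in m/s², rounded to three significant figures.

ω = 2π·1317/60 = 137.9 rad/s
x(θ) = r cosθ + √(L² − r² sin²θ); with ω constant, a = ω²·d²x/dθ².
d²x/dθ² = −r cosθ − r²(cos2θ)/√u − r⁴ sin²2θ/(4u^{3/2}),  u = L² − r² sin²θ = 0.00504246 m².
Substituting r = 0.0176 m, L = 0.0731 m, θ = 99.6°: d²x/dθ² = +0.0070474 m.
a = ω²·d²x/dθ² = (137.9)²·(+0.0070474) = +134.05 m/s²;  |a| = 134.05 m/s².

134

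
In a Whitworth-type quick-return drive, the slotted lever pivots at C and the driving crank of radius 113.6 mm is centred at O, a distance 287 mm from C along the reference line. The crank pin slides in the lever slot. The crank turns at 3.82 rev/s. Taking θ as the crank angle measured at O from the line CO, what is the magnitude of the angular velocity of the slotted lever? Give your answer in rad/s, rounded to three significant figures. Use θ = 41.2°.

6.23

ω = 24 rad/s (from 3.82 rev/s).
Crank pin A relative to C: A = (d + r cosθ, r sinθ); lever angle φ = atan2(r sinθ, d + r cosθ).
Differentiating tanφ: φ̇ = rω(d cosθ + r)/(d² + r² + 2dr cosθ).
d² + r² + 2dr cosθ = |CA|² = 0.144336 m²;  d cosθ + r = +0.32954 m.
|ω_lever| = |0.1136·24·+0.32954| / 0.144336 = 6.2253 rad/s.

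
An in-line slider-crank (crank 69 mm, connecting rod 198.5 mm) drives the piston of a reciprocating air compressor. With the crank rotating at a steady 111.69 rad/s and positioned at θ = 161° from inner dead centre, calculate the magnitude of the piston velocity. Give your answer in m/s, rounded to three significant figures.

1.68

ω = 111.7 rad/s
For an in-line slider-crank, x = r cosθ + √(L² − r² sin²θ), so v = −rω sinθ·[1 + r cosθ/√(L² − r² sin²θ)].
With r = 0.069 m, L = 0.1985 m, θ = 161°: √(L² − r² sin²θ) = 0.19722 m.
v = −0.069·111.7·0.32557·[1 + 0.069·-0.94552/0.19722] = -1.6791 m/s.
|v| = 1.6791 m/s.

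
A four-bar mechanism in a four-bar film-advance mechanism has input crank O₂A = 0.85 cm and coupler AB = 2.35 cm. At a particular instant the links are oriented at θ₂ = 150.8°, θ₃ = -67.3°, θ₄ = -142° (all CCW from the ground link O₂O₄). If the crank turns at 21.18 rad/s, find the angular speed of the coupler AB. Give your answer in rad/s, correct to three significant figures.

7.32

ω₂ = 21.18 rad/s
Differentiating the loop-closure r₂e^{iθ₂}+r₃e^{iθ₃}=r₁+r₄e^{iθ₄} gives r₂ω₂e^{iθ₂}+r₃ω₃e^{iθ₃}=r₄ω₄e^{iθ₄}.
Eliminating the other unknown: ω₃ = r₂ω₂ sin(θ₄−θ₂) / [r₃ sin(θ₃−θ₄)].
Numerator sine = +0.92186; denominator sine = +0.96456.
Result = 0.0085·21.18·(+0.92186) / (0.0235·(+0.96456)) = +7.3218 rad/s; magnitude 7.3218 rad/s.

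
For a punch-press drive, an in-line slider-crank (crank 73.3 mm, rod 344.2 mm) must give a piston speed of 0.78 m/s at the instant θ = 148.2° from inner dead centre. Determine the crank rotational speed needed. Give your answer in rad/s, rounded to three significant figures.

24.7

For an in-line slider-crank, |v_piston| = rω|sinθ|·[1 + r cosθ/√(L² − r² sin²θ)].
With r = 0.0733 m, L = 0.3442 m, θ = 148.2°: the bracketed kinematic factor |dx/dθ| = 0.03159 m.
ω = v/|dx/dθ| = 0.78/0.03159 = 24.691 rad/s.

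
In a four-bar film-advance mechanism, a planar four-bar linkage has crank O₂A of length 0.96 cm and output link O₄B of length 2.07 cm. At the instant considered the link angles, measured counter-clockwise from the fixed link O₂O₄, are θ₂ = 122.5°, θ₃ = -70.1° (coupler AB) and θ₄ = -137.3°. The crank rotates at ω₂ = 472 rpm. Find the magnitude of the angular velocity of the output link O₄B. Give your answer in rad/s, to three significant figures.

5.42

ω₂ = 49.43 rad/s (from 472 rpm).
Differentiating the loop-closure r₂e^{iθ₂}+r₃e^{iθ₃}=r₁+r₄e^{iθ₄} gives r₂ω₂e^{iθ₂}+r₃ω₃e^{iθ₃}=r₄ω₄e^{iθ₄}.
Eliminating the other unknown: ω₄ = r₂ω₂ sin(θ₂−θ₃) / [r₄ sin(θ₄−θ₃)].
Numerator sine = -0.21814; denominator sine = -0.92186.
Result = 0.0096·49.43·(-0.21814) / (0.0207·(-0.92186)) = +5.4243 rad/s; magnitude 5.4243 rad/s.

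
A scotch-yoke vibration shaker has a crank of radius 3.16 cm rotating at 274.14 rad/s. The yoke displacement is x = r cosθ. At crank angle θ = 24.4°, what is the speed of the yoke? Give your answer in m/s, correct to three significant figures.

3.58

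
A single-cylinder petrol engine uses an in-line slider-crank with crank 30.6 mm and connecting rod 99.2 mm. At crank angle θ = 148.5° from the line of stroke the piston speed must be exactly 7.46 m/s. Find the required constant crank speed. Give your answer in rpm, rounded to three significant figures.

6070

For an in-line slider-crank, |v_piston| = rω|sinθ|·[1 + r cosθ/√(L² − r² sin²θ)].
With r = 0.0306 m, L = 0.0992 m, θ = 148.5°: the bracketed kinematic factor |dx/dθ| = 0.011728 m.
ω = v/|dx/dθ| = 7.46/0.011728 = 636.11 rad/s.
N = 60ω/(2π) = 6074.4 rpm.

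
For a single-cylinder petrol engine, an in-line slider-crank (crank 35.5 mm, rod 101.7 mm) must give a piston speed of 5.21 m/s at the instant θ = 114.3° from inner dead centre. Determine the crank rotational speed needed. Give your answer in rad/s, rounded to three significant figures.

For an in-line slider-crank, |v_piston| = rω|sinθ|·[1 + r cosθ/√(L² − r² sin²θ)].
With r = 0.0355 m, L = 0.1017 m, θ = 114.3°: the bracketed kinematic factor |dx/dθ| = 0.027452 m.
ω = v/|dx/dθ| = 5.21/0.027452 = 189.78 rad/s.

190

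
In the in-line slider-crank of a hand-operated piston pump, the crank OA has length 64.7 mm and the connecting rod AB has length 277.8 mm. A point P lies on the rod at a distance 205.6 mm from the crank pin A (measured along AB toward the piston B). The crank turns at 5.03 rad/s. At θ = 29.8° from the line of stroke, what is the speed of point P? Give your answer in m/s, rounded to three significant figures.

0.200

ω = 5.03 rad/s.  Crank-pin speed |V_A| = rω = 0.32544 m/s, perpendicular to OA.
Rod angle: sinφ = −(r/L) sinθ ⇒ φ = -6.647°; ω_rod = −rω cosθ/√(L²−r²sin²θ) = -1.0235 rad/s.
V_P = V_A + ω_rod × AP, with AP = 0.2056 m along the rod.
Components: V_Px = −rω sinθ − a·ω_rod·sinφ = -0.18609 m/s;  V_Py = rω cosθ + a·ω_rod·cosφ = +0.073397 m/s.
|V_P| = √(V_Px² + V_Py²) = 0.20004 m/s.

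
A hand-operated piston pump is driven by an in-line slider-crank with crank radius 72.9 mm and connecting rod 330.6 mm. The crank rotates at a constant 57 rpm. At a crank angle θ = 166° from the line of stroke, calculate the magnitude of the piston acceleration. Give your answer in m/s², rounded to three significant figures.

2.01

ω = 2π·57/60 = 5.969 rad/s
x(θ) = r cosθ + √(L² − r² sin²θ); with ω constant, a = ω²·d²x/dθ².
d²x/dθ² = −r cosθ − r²(cos2θ)/√u − r⁴ sin²2θ/(4u^{3/2}),  u = L² − r² sin²θ = 0.108985 m².
Substituting r = 0.0729 m, L = 0.3306 m, θ = 166°: d²x/dθ² = +0.056478 m.
a = ω²·d²x/dθ² = (5.969)²·(+0.056478) = +2.0123 m/s²;  |a| = 2.0123 m/s².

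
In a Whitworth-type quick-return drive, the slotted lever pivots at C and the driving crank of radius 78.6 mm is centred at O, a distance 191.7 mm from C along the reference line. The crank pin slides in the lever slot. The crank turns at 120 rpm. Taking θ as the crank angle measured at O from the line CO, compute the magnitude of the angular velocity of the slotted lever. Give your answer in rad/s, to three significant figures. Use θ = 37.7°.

ω = 12.57 rad/s (from 120 rpm).
Crank pin A relative to C: A = (d + r cosθ, r sinθ); lever angle φ = atan2(r sinθ, d + r cosθ).
Differentiating tanφ: φ̇ = rω(d cosθ + r)/(d² + r² + 2dr cosθ).
d² + r² + 2dr cosθ = |CA|² = 0.0667706 m²;  d cosθ + r = +0.23028 m.
|ω_lever| = |0.0786·12.57·+0.23028| / 0.0667706 = 3.4064 rad/s.

3.41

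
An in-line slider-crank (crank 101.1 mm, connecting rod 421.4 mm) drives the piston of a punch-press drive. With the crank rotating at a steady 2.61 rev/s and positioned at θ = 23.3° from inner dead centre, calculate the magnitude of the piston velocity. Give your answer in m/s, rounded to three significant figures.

ω = 2π·2.61 = 16.4 rad/s
For an in-line slider-crank, x = r cosθ + √(L² − r² sin²θ), so v = −rω sinθ·[1 + r cosθ/√(L² − r² sin²θ)].
With r = 0.1011 m, L = 0.4214 m, θ = 23.3°: √(L² − r² sin²θ) = 0.4195 m.
v = −0.1011·16.4·0.39555·[1 + 0.1011·0.91845/0.4195] = -0.80095 m/s.
|v| = 0.80095 m/s.

0.801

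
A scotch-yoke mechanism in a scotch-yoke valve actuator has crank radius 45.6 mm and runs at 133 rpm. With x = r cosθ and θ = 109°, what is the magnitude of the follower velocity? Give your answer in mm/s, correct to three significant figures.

601

ω = 13.93 rad/s (from 133 rpm).
x = r cosθ ⇒ ẋ = −rω sinθ.
|v| = rω|sinθ| = 0.0456·13.93·|sin 109°| = 0.6005 m/s = 600.5 mm/s.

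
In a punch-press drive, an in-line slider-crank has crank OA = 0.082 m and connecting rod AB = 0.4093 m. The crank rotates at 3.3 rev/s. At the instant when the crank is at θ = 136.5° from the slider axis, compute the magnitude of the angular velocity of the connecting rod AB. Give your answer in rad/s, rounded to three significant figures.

ω = 20.73 rad/s (converted from 3.3 rev/s).
The rod makes angle φ with the slider axis where L sinφ = r sinθ; differentiating, L cosφ·φ̇ = r ω cosθ.
L cosφ = √(L² − r² sin²θ) = 0.40539 m.
|ω_rod| = r ω |cosθ| / √(L² − r² sin²θ) = 0.082·20.73·0.72537/0.40539 = 3.0423 rad/s.

3.04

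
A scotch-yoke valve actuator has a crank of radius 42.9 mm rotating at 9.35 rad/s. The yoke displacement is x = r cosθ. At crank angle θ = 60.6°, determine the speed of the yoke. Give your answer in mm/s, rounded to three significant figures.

ω = 9.35 rad/s
x = r cosθ ⇒ ẋ = −rω sinθ.
|v| = rω|sinθ| = 0.0429·9.35·|sin 60.6°| = 0.34946 m/s = 349.46 mm/s.

349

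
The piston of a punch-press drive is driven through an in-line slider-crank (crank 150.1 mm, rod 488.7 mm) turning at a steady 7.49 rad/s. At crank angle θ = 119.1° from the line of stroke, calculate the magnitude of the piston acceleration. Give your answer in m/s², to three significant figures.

ω = 7.49 rad/s
x(θ) = r cosθ + √(L² − r² sin²θ); with ω constant, a = ω²·d²x/dθ².
d²x/dθ² = −r cosθ − r²(cos2θ)/√u − r⁴ sin²2θ/(4u^{3/2}),  u = L² − r² sin²θ = 0.221627 m².
Substituting r = 0.1501 m, L = 0.4887 m, θ = 119.1°: d²x/dθ² = +0.097339 m.
a = ω²·d²x/dθ² = (7.49)²·(+0.097339) = +5.4607 m/s²;  |a| = 5.4607 m/s².

5.46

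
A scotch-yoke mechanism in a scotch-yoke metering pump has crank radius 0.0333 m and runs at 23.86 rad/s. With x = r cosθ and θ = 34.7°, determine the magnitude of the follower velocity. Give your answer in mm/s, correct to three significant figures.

ω = 23.86 rad/s
x = r cosθ ⇒ ẋ = −rω sinθ.
|v| = rω|sinθ| = 0.0333·23.86·|sin 34.7°| = 0.45231 m/s = 452.31 mm/s.

452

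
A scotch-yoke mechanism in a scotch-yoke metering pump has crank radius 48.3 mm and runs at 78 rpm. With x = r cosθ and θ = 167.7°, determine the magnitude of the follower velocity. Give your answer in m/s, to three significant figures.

0.0840

ω = 8.168 rad/s (from 78 rpm).
x = r cosθ ⇒ ẋ = −rω sinθ.
|v| = rω|sinθ| = 0.0483·8.168·|sin 167.7°| = 0.084045 m/s.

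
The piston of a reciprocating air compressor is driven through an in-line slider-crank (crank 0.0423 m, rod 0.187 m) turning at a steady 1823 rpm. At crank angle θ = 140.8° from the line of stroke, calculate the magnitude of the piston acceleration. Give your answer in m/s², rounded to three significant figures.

ω = 2π·1823/60 = 190.9 rad/s
x(θ) = r cosθ + √(L² − r² sin²θ); with ω constant, a = ω²·d²x/dθ².
d²x/dθ² = −r cosθ − r²(cos2θ)/√u − r⁴ sin²2θ/(4u^{3/2}),  u = L² − r² sin²θ = 0.0342542 m².
Substituting r = 0.0423 m, L = 0.187 m, θ = 140.8°: d²x/dθ² = +0.030715 m.
a = ω²·d²x/dθ² = (190.9)²·(+0.030715) = +1119.4 m/s²;  |a| = 1119.4 m/s².

1120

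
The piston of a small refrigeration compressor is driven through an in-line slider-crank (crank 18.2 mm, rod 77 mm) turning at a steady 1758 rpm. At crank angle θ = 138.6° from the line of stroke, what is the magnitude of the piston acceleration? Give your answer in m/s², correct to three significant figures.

442

ω = 2π·1758/60 = 184.1 rad/s
x(θ) = r cosθ + √(L² − r² sin²θ); with ω constant, a = ω²·d²x/dθ².
d²x/dθ² = −r cosθ − r²(cos2θ)/√u − r⁴ sin²2θ/(4u^{3/2}),  u = L² − r² sin²θ = 0.00578414 m².
Substituting r = 0.0182 m, L = 0.077 m, θ = 138.6°: d²x/dθ² = +0.013045 m.
a = ω²·d²x/dθ² = (184.1)²·(+0.013045) = +442.11 m/s²;  |a| = 442.11 m/s².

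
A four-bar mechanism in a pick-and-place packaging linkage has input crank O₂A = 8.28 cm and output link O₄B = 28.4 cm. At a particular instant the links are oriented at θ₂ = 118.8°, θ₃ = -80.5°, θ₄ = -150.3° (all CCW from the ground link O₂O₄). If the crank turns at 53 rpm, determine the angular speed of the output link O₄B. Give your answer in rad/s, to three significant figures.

0.570

ω₂ = 5.55 rad/s (from 53 rpm).
Differentiating the loop-closure r₂e^{iθ₂}+r₃e^{iθ₃}=r₁+r₄e^{iθ₄} gives r₂ω₂e^{iθ₂}+r₃ω₃e^{iθ₃}=r₄ω₄e^{iθ₄}.
Eliminating the other unknown: ω₄ = r₂ω₂ sin(θ₂−θ₃) / [r₄ sin(θ₄−θ₃)].
Numerator sine = -0.33051; denominator sine = -0.93849.
Result = 0.0828·5.55·(-0.33051) / (0.284·(-0.93849)) = +0.56987 rad/s; magnitude 0.56987 rad/s.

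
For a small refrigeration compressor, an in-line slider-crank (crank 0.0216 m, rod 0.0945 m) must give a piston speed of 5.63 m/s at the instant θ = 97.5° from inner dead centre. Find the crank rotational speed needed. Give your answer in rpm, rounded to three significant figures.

2590

For an in-line slider-crank, |v_piston| = rω|sinθ|·[1 + r cosθ/√(L² − r² sin²θ)].
With r = 0.0216 m, L = 0.0945 m, θ = 97.5°: the bracketed kinematic factor |dx/dθ| = 0.020759 m.
ω = v/|dx/dθ| = 5.63/0.020759 = 271.2 rad/s.
N = 60ω/(2π) = 2589.8 rpm.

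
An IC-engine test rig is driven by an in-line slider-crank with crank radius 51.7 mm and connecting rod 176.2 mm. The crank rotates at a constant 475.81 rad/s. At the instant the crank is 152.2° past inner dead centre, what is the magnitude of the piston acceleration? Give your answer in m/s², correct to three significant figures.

8340

ω = 475.8 rad/s
x(θ) = r cosθ + √(L² − r² sin²θ); with ω constant, a = ω²·d²x/dθ².
d²x/dθ² = −r cosθ − r²(cos2θ)/√u − r⁴ sin²2θ/(4u^{3/2}),  u = L² − r² sin²θ = 0.030465 m².
Substituting r = 0.0517 m, L = 0.1762 m, θ = 152.2°: d²x/dθ² = +0.036852 m.
a = ω²·d²x/dθ² = (475.8)²·(+0.036852) = +8343.2 m/s²;  |a| = 8343.2 m/s².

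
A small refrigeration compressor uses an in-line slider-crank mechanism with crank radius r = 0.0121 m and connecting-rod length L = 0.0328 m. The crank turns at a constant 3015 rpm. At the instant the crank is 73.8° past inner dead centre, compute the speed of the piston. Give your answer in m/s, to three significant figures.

ω = 2π·3015/60 = 315.7 rad/s
For an in-line slider-crank, x = r cosθ + √(L² − r² sin²θ), so v = −rω sinθ·[1 + r cosθ/√(L² − r² sin²θ)].
With r = 0.0121 m, L = 0.0328 m, θ = 73.8°: √(L² − r² sin²θ) = 0.030673 m.
v = −0.0121·315.7·0.96029·[1 + 0.0121·0.27899/0.030673] = -4.0724 m/s.
|v| = 4.0724 m/s.

4.07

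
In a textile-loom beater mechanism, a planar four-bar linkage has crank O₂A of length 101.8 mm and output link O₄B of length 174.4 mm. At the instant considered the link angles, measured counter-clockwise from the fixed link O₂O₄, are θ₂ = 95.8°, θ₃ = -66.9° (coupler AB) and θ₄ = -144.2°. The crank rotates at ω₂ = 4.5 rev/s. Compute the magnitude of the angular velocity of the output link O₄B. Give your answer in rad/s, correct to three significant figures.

5.03

ω₂ = 28.27 rad/s (from 4.5 rev/s).
Differentiating the loop-closure r₂e^{iθ₂}+r₃e^{iθ₃}=r₁+r₄e^{iθ₄} gives r₂ω₂e^{iθ₂}+r₃ω₃e^{iθ₃}=r₄ω₄e^{iθ₄}.
Eliminating the other unknown: ω₄ = r₂ω₂ sin(θ₂−θ₃) / [r₄ sin(θ₄−θ₃)].
Numerator sine = +0.29737; denominator sine = -0.97553.
Result = 0.1018·28.27·(+0.29737) / (0.1744·(-0.97553)) = -5.031 rad/s; magnitude 5.031 rad/s.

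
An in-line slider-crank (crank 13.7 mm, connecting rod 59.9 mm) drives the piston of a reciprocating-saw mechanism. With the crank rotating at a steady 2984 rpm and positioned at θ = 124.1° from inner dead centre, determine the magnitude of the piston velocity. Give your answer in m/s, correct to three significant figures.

ω = 2π·2984/60 = 312.5 rad/s
For an in-line slider-crank, x = r cosθ + √(L² − r² sin²θ), so v = −rω sinθ·[1 + r cosθ/√(L² − r² sin²θ)].
With r = 0.0137 m, L = 0.0599 m, θ = 124.1°: √(L² − r² sin²θ) = 0.058816 m.
v = −0.0137·312.5·0.82806·[1 + 0.0137·-0.56064/0.058816] = -3.082 m/s.
|v| = 3.082 m/s.

3.08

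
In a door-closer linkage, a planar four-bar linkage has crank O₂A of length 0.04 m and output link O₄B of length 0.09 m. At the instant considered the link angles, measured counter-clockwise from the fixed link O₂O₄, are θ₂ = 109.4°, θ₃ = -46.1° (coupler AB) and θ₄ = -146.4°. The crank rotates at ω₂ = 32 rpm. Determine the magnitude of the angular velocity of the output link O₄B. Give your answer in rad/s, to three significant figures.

ω₂ = 3.351 rad/s (from 32 rpm).
Differentiating the loop-closure r₂e^{iθ₂}+r₃e^{iθ₃}=r₁+r₄e^{iθ₄} gives r₂ω₂e^{iθ₂}+r₃ω₃e^{iθ₃}=r₄ω₄e^{iθ₄}.
Eliminating the other unknown: ω₄ = r₂ω₂ sin(θ₂−θ₃) / [r₄ sin(θ₄−θ₃)].
Numerator sine = +0.41469; denominator sine = -0.98389.
Result = 0.04·3.351·(+0.41469) / (0.09·(-0.98389)) = -0.62774 rad/s; magnitude 0.62774 rad/s.

0.628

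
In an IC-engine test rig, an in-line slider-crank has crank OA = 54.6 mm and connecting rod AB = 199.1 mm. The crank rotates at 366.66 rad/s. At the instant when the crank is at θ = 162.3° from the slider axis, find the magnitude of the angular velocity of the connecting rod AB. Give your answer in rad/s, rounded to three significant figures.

ω = 366.7 rad/s
The rod makes angle φ with the slider axis where L sinφ = r sinθ; differentiating, L cosφ·φ̇ = r ω cosθ.
L cosφ = √(L² − r² sin²θ) = 0.19841 m.
|ω_rod| = r ω |cosθ| / √(L² − r² sin²θ) = 0.0546·366.7·0.95266/0.19841 = 96.125 rad/s.

96.1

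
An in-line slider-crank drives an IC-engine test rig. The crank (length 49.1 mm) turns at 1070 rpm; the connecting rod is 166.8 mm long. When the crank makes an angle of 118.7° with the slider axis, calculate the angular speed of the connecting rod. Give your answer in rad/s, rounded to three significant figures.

16.4

ω = 112.1 rad/s (converted from 1070 rpm).
The rod makes angle φ with the slider axis where L sinφ = r sinθ; differentiating, L cosφ·φ̇ = r ω cosθ.
L cosφ = √(L² − r² sin²θ) = 0.16114 m.
|ω_rod| = r ω |cosθ| / √(L² − r² sin²θ) = 0.0491·112.1·0.48022/0.16114 = 16.395 rad/s.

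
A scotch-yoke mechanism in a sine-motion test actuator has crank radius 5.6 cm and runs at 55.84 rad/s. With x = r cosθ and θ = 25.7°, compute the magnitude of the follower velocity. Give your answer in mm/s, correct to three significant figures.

ω = 55.84 rad/s
x = r cosθ ⇒ ẋ = −rω sinθ.
|v| = rω|sinθ| = 0.056·55.84·|sin 25.7°| = 1.3561 m/s = 1356.1 mm/s.

1360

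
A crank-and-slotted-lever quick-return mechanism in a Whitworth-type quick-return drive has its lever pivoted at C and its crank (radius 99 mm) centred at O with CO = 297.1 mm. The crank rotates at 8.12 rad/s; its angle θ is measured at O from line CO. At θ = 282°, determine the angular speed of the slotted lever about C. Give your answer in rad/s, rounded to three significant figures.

ω = 8.12 rad/s
Crank pin A relative to C: A = (d + r cosθ, r sinθ); lever angle φ = atan2(r sinθ, d + r cosθ).
Differentiating tanφ: φ̇ = rω(d cosθ + r)/(d² + r² + 2dr cosθ).
d² + r² + 2dr cosθ = |CA|² = 0.1103 m²;  d cosθ + r = +0.16077 m.
|ω_lever| = |0.099·8.12·+0.16077| / 0.1103 = 1.1717 rad/s.

1.17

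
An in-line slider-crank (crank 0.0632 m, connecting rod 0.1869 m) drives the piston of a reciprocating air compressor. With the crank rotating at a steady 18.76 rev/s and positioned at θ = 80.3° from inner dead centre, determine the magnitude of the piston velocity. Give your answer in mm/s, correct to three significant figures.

ω = 2π·18.8 = 117.9 rad/s
For an in-line slider-crank, x = r cosθ + √(L² − r² sin²θ), so v = −rω sinθ·[1 + r cosθ/√(L² − r² sin²θ)].
With r = 0.0632 m, L = 0.1869 m, θ = 80.3°: √(L² − r² sin²θ) = 0.17621 m.
v = −0.0632·117.9·0.98570·[1 + 0.0632·0.16849/0.17621] = -7.7868 m/s.
|v| = 7.7868 m/s = 7786.8 mm/s.

7790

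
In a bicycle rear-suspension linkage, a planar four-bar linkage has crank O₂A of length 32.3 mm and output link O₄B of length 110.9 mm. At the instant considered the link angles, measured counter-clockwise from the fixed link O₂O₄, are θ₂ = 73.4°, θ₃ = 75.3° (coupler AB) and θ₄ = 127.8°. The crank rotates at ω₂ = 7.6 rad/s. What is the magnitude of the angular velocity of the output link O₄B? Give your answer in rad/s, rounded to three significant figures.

0.0925

ω₂ = 7.6 rad/s
Differentiating the loop-closure r₂e^{iθ₂}+r₃e^{iθ₃}=r₁+r₄e^{iθ₄} gives r₂ω₂e^{iθ₂}+r₃ω₃e^{iθ₃}=r₄ω₄e^{iθ₄}.
Eliminating the other unknown: ω₄ = r₂ω₂ sin(θ₂−θ₃) / [r₄ sin(θ₄−θ₃)].
Numerator sine = -0.03316; denominator sine = +0.79335.
Result = 0.0323·7.6·(-0.03316) / (0.1109·(+0.79335)) = -0.092506 rad/s; magnitude 0.092506 rad/s.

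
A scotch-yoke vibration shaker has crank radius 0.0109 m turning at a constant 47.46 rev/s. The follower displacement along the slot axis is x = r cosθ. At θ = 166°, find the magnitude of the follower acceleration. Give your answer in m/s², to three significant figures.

940

ω = 298.2 rad/s (from 47.46 rev/s).
x = r cosθ ⇒ ẍ = −rω² cosθ (ω constant).
|a| = rω²|cosθ| = 0.0109·(298.2)²·|cos 166°| = 940.47 m/s².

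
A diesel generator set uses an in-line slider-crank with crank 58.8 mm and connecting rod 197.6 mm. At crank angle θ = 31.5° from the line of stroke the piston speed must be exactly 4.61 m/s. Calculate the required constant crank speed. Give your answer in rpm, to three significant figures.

For an in-line slider-crank, |v_piston| = rω|sinθ|·[1 + r cosθ/√(L² − r² sin²θ)].
With r = 0.0588 m, L = 0.1976 m, θ = 31.5°: the bracketed kinematic factor |dx/dθ| = 0.038614 m.
ω = v/|dx/dθ| = 4.61/0.038614 = 119.39 rad/s.
N = 60ω/(2π) = 1140.1 rpm.

1140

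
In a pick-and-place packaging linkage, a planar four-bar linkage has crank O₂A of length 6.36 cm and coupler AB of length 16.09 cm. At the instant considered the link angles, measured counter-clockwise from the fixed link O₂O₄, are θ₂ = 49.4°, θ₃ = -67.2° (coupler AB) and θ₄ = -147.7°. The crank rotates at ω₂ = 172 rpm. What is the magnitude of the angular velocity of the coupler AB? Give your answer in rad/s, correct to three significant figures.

ω₂ = 18.01 rad/s (from 172 rpm).
Differentiating the loop-closure r₂e^{iθ₂}+r₃e^{iθ₃}=r₁+r₄e^{iθ₄} gives r₂ω₂e^{iθ₂}+r₃ω₃e^{iθ₃}=r₄ω₄e^{iθ₄}.
Eliminating the other unknown: ω₃ = r₂ω₂ sin(θ₄−θ₂) / [r₃ sin(θ₃−θ₄)].
Numerator sine = +0.29404; denominator sine = +0.98629.
Result = 0.0636·18.01·(+0.29404) / (0.1609·(+0.98629)) = +2.1226 rad/s; magnitude 2.1226 rad/s.

2.12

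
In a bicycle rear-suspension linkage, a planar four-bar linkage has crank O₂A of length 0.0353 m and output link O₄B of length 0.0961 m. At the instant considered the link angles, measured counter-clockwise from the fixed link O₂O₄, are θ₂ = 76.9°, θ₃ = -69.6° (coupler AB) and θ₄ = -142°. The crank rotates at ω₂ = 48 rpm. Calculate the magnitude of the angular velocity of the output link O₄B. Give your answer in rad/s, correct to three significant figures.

ω₂ = 5.027 rad/s (from 48 rpm).
Differentiating the loop-closure r₂e^{iθ₂}+r₃e^{iθ₃}=r₁+r₄e^{iθ₄} gives r₂ω₂e^{iθ₂}+r₃ω₃e^{iθ₃}=r₄ω₄e^{iθ₄}.
Eliminating the other unknown: ω₄ = r₂ω₂ sin(θ₂−θ₃) / [r₄ sin(θ₄−θ₃)].
Numerator sine = +0.55194; denominator sine = -0.95319.
Result = 0.0353·5.027·(+0.55194) / (0.0961·(-0.95319)) = -1.0691 rad/s; magnitude 1.0691 rad/s.

1.07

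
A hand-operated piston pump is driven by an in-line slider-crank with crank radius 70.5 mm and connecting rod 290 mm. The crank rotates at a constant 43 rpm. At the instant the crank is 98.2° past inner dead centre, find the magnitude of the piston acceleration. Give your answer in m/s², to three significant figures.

ω = 2π·43/60 = 4.503 rad/s
x(θ) = r cosθ + √(L² − r² sin²θ); with ω constant, a = ω²·d²x/dθ².
d²x/dθ² = −r cosθ − r²(cos2θ)/√u − r⁴ sin²2θ/(4u^{3/2}),  u = L² − r² sin²θ = 0.0792309 m².
Substituting r = 0.0705 m, L = 0.29 m, θ = 98.2°: d²x/dθ² = +0.026972 m.
a = ω²·d²x/dθ² = (4.503)²·(+0.026972) = +0.54691 m/s²;  |a| = 0.54691 m/s².

0.547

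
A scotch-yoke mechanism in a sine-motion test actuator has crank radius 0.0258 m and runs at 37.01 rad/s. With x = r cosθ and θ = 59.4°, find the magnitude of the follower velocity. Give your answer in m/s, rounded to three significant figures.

0.822

ω = 37.01 rad/s
x = r cosθ ⇒ ẋ = −rω sinθ.
|v| = rω|sinθ| = 0.0258·37.01·|sin 59.4°| = 0.82189 m/s.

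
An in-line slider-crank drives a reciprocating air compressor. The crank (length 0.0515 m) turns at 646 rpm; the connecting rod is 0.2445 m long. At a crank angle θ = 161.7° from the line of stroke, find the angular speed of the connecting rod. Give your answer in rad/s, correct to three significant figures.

13.6

ω = 67.65 rad/s (converted from 646 rpm).
The rod makes angle φ with the slider axis where L sinφ = r sinθ; differentiating, L cosφ·φ̇ = r ω cosθ.
L cosφ = √(L² − r² sin²θ) = 0.24396 m.
|ω_rod| = r ω |cosθ| / √(L² − r² sin²θ) = 0.0515·67.65·0.94943/0.24396 = 13.558 rad/s.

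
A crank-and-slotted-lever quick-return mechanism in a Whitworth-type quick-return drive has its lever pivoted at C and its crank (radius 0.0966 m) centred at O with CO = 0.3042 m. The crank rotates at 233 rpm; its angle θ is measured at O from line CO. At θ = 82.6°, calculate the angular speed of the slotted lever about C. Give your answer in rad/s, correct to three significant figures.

ω = 24.4 rad/s (from 233 rpm).
Crank pin A relative to C: A = (d + r cosθ, r sinθ); lever angle φ = atan2(r sinθ, d + r cosθ).
Differentiating tanφ: φ̇ = rω(d cosθ + r)/(d² + r² + 2dr cosθ).
d² + r² + 2dr cosθ = |CA|² = 0.109439 m²;  d cosθ + r = +0.13578 m.
|ω_lever| = |0.0966·24.4·+0.13578| / 0.109439 = 2.9243 rad/s.

2.92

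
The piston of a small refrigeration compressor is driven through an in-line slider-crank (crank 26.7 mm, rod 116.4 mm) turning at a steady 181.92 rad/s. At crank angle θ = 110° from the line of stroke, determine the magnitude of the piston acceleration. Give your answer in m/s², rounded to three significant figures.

460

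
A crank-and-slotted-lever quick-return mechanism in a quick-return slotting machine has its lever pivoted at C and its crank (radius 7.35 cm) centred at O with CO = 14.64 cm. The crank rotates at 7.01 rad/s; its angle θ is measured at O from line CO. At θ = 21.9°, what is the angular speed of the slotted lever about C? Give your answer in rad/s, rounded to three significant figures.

2.30

ω = 7.01 rad/s
Crank pin A relative to C: A = (d + r cosθ, r sinθ); lever angle φ = atan2(r sinθ, d + r cosθ).
Differentiating tanφ: φ̇ = rω(d cosθ + r)/(d² + r² + 2dr cosθ).
d² + r² + 2dr cosθ = |CA|² = 0.046803 m²;  d cosθ + r = +0.20934 m.
|ω_lever| = |0.0735·7.01·+0.20934| / 0.046803 = 2.3045 rad/s.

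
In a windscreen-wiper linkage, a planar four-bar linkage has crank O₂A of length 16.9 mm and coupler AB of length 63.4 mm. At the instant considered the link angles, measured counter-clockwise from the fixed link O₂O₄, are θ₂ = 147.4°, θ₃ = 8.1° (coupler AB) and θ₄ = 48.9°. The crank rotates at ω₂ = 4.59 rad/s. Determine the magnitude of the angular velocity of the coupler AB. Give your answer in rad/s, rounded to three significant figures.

ω₂ = 4.59 rad/s
Differentiating the loop-closure r₂e^{iθ₂}+r₃e^{iθ₃}=r₁+r₄e^{iθ₄} gives r₂ω₂e^{iθ₂}+r₃ω₃e^{iθ₃}=r₄ω₄e^{iθ₄}.
Eliminating the other unknown: ω₃ = r₂ω₂ sin(θ₄−θ₂) / [r₃ sin(θ₃−θ₄)].
Numerator sine = -0.98902; denominator sine = -0.65342.
Result = 0.0169·4.59·(-0.98902) / (0.0634·(-0.65342)) = +1.8519 rad/s; magnitude 1.8519 rad/s.

1.85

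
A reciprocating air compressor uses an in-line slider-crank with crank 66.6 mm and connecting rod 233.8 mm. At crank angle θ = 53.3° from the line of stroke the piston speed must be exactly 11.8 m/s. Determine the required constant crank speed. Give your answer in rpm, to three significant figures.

For an in-line slider-crank, |v_piston| = rω|sinθ|·[1 + r cosθ/√(L² − r² sin²θ)].
With r = 0.0666 m, L = 0.2338 m, θ = 53.3°: the bracketed kinematic factor |dx/dθ| = 0.062736 m.
ω = v/|dx/dθ| = 11.8/0.062736 = 188.09 rad/s.
N = 60ω/(2π) = 1796.1 rpm.

1800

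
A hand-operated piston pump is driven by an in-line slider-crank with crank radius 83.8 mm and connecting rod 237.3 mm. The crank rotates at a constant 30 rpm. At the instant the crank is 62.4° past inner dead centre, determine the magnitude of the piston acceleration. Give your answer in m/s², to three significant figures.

ω = 2π·30/60 = 3.142 rad/s
x(θ) = r cosθ + √(L² − r² sin²θ); with ω constant, a = ω²·d²x/dθ².
d²x/dθ² = −r cosθ − r²(cos2θ)/√u − r⁴ sin²2θ/(4u^{3/2}),  u = L² − r² sin²θ = 0.0507962 m².
Substituting r = 0.0838 m, L = 0.2373 m, θ = 62.4°: d²x/dθ² = -0.021768 m.
a = ω²·d²x/dθ² = (3.142)²·(-0.021768) = -0.21484 m/s²;  |a| = 0.21484 m/s².

0.215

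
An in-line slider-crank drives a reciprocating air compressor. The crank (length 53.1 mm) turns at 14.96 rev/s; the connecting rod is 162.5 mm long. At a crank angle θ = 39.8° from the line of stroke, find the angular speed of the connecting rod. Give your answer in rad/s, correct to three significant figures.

ω = 94 rad/s (converted from 14.96 rev/s).
The rod makes angle φ with the slider axis where L sinφ = r sinθ; differentiating, L cosφ·φ̇ = r ω cosθ.
L cosφ = √(L² − r² sin²θ) = 0.15891 m.
|ω_rod| = r ω |cosθ| / √(L² − r² sin²θ) = 0.0531·94·0.76828/0.15891 = 24.132 rad/s.

24.1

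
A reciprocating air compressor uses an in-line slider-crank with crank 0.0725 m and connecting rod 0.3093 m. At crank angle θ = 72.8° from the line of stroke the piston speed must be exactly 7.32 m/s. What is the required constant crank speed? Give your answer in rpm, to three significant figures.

942

For an in-line slider-crank, |v_piston| = rω|sinθ|·[1 + r cosθ/√(L² − r² sin²θ)].
With r = 0.0725 m, L = 0.3093 m, θ = 72.8°: the bracketed kinematic factor |dx/dθ| = 0.074183 m.
ω = v/|dx/dθ| = 7.32/0.074183 = 98.675 rad/s.
N = 60ω/(2π) = 942.27 rpm.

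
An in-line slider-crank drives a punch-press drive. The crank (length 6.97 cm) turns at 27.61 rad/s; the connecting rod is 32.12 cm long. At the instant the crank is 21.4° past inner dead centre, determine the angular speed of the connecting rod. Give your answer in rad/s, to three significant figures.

5.60

ω = 27.61 rad/s
The rod makes angle φ with the slider axis where L sinφ = r sinθ; differentiating, L cosφ·φ̇ = r ω cosθ.
L cosφ = √(L² − r² sin²θ) = 0.32019 m.
|ω_rod| = r ω |cosθ| / √(L² − r² sin²θ) = 0.0697·27.61·0.93106/0.32019 = 5.5958 rad/s.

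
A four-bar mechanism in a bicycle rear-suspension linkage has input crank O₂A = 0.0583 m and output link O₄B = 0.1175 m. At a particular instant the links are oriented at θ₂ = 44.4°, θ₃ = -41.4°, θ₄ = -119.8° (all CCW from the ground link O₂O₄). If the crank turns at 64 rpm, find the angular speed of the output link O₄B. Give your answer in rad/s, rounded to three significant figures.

3.39

ω₂ = 6.702 rad/s (from 64 rpm).
Differentiating the loop-closure r₂e^{iθ₂}+r₃e^{iθ₃}=r₁+r₄e^{iθ₄} gives r₂ω₂e^{iθ₂}+r₃ω₃e^{iθ₃}=r₄ω₄e^{iθ₄}.
Eliminating the other unknown: ω₄ = r₂ω₂ sin(θ₂−θ₃) / [r₄ sin(θ₄−θ₃)].
Numerator sine = +0.99731; denominator sine = -0.97958.
Result = 0.0583·6.702·(+0.99731) / (0.1175·(-0.97958)) = -3.3856 rad/s; magnitude 3.3856 rad/s.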